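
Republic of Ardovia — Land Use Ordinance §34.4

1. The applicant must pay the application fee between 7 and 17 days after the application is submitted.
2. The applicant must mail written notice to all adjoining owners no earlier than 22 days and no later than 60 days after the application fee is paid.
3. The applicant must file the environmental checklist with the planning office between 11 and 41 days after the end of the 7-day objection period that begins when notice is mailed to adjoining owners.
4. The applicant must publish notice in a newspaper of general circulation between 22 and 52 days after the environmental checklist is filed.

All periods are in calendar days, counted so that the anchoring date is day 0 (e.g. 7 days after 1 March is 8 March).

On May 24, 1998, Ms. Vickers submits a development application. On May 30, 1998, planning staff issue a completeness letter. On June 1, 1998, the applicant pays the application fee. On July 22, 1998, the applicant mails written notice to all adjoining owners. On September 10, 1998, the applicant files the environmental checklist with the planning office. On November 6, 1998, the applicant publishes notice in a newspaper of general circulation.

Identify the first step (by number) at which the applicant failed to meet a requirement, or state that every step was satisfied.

Step 3

Step 1: the window is 7–17 days after May 24, 1998 (when the application is submitted), so May 31, 1998 through June 10, 1998; done June 1, 1998, which is between those dates.
Step 2: the window is 22–60 days after June 1, 1998 (when the application fee is paid), so June 23, 1998 through July 31, 1998; done July 22, 1998 — within the window.
Step 3: the window is 11–41 days after July 29, 1998 (end of the 7-day objection period, which began when notice is mailed to adjoining owners on July 22, 1998), so August 9, 1998 through September 8, 1998; September 10, 1998 is 2 days past the end of the window.
That is the first point of non-compliance.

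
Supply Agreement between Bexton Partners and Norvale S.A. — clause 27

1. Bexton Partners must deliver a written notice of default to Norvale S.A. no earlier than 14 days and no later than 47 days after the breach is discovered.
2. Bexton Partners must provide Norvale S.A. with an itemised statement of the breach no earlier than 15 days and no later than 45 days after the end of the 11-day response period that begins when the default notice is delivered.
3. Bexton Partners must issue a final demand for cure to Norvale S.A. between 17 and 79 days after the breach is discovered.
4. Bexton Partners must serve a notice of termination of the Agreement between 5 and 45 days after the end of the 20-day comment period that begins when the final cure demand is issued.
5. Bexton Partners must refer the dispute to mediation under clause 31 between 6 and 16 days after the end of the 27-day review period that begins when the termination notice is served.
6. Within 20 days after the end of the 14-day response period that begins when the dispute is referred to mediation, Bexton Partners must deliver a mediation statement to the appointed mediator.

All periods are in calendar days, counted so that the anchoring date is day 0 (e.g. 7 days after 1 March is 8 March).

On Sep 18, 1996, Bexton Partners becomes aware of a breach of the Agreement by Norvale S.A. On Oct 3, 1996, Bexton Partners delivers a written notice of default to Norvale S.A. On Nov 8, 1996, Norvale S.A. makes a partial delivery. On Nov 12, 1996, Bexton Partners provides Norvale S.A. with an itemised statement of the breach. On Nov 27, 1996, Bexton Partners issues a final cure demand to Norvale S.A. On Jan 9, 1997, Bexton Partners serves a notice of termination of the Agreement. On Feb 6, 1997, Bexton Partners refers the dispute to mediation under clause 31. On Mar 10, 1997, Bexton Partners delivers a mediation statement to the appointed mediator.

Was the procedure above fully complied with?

Step 1 — 14 and 47 days from Sep 18, 1996 (when the breach is discovered) are Oct 2, 1996 and Nov 4, 1996 respectively; Oct 3, 1996 falls inside that range.
Step 2 — 15 and 45 days from Oct 14, 1996 (end of the 11-day response period, which began when the default notice is delivered on Oct 3, 1996) are Oct 29, 1996 and Nov 28, 1996 respectively; done Nov 12, 1996, which is between those dates.
Step 3 — 17 and 79 days from Sep 18, 1996 (when the breach is discovered) are Oct 5, 1996 and Dec 6, 1996 respectively; done Nov 27, 1996 — within the window.
Step 4 — 5 and 45 days from Dec 17, 1996 (end of the 20-day comment period, which began when the final cure demand is issued on Nov 27, 1996) are Dec 22, 1996 and Jan 31, 1997 respectively; Jan 9, 1997 falls inside that range.
Step 5 — 6 and 16 days from Feb 5, 1997 (end of the 27-day review period, which began when the termination notice is served on Jan 9, 1997) are Feb 11, 1997 and Feb 21, 1997 respectively; done Feb 6, 1997 — 5 days before the window opened.
That is the first point of non-compliance.

No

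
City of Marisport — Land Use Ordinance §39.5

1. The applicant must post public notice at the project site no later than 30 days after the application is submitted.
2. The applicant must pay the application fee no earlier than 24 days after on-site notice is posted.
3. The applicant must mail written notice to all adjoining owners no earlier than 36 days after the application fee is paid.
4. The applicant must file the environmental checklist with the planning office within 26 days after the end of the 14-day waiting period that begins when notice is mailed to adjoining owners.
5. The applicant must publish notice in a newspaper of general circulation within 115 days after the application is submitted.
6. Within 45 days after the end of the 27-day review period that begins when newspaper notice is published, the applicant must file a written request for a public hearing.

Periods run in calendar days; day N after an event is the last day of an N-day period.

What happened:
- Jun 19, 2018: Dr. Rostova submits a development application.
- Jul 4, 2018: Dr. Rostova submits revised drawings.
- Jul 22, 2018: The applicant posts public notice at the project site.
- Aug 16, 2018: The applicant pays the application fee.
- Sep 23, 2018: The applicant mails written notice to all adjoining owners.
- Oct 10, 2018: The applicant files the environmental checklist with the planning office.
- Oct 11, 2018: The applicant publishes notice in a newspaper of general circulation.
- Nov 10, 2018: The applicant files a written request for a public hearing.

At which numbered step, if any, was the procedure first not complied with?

Step 1

Step 1: 30 days after Jun 19, 2018 (when the application is submitted) is Jul 19, 2018; not done until Jul 22, 2018, 3 days after the deadline.
The analysis stops there.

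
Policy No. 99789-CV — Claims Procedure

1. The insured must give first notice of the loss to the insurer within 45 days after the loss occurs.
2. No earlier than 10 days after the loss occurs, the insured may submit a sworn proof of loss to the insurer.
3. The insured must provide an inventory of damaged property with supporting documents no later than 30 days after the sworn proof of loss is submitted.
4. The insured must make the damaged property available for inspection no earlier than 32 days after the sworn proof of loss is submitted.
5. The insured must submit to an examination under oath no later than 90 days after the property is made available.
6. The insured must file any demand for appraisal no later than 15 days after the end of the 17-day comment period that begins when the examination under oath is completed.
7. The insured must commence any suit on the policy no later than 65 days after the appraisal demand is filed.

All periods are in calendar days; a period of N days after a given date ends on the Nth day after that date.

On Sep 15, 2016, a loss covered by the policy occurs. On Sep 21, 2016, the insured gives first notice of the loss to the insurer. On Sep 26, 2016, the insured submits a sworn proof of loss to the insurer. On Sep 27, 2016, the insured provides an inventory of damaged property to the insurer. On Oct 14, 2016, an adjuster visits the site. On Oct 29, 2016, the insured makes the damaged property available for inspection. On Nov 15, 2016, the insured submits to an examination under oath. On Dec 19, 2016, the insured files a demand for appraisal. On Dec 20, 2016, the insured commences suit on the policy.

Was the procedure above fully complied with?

No

Step 1 — counting 45 days from Sep 15, 2016 (when the loss occurs) gives a deadline of Oct 30, 2016; done Sep 21, 2016 — timely.
Step 2 — must wait 10 days from Sep 15, 2016 (when the loss occurs), so not before Sep 25, 2016; done Sep 26, 2016, after the minimum wait.
Step 3 — counting 30 days from Sep 26, 2016 (when the sworn proof of loss is submitted) gives a deadline of Oct 26, 2016; Sep 27, 2016 is within that limit.
Step 4 — must wait 32 days from Sep 26, 2016 (when the sworn proof of loss is submitted), so not before Oct 28, 2016; Oct 29, 2016 is on or after that date.
Step 5 — counting 90 days from Oct 29, 2016 (when the property is made available) gives a deadline of Jan 27, 2017; completed Nov 15, 2016, before the deadline.
Step 6 — counting 15 days from Dec 2, 2016 (end of the 17-day comment period, which began when the examination under oath is completed on Nov 15, 2016) gives a deadline of Dec 17, 2016; done Dec 19, 2016 — 2 days late.
That is the first point of non-compliance.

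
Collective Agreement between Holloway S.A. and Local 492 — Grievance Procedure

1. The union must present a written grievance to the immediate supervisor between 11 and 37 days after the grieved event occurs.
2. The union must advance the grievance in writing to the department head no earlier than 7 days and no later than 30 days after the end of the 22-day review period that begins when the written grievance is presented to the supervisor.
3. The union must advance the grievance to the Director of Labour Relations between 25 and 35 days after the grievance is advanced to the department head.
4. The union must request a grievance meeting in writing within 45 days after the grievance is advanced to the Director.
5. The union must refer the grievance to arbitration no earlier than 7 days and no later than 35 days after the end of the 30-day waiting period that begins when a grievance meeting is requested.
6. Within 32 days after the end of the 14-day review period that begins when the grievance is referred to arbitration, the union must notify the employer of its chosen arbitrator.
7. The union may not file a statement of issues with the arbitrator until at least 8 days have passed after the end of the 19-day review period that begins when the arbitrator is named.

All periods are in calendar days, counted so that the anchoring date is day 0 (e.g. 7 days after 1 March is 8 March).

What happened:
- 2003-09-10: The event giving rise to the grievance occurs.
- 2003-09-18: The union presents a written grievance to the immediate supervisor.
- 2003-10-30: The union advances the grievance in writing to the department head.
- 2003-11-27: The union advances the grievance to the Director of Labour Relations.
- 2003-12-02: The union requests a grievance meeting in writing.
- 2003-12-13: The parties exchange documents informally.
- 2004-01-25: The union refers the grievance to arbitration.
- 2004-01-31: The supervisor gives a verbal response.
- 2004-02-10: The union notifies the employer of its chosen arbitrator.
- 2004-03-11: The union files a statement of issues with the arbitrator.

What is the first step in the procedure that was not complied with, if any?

Step 1

Step 1: the window is 11–37 days after 2003-09-10 (when the grieved event occurs), so 2003-09-21 through 2003-10-17; done 2003-09-18 — 3 days before the window opened.
That is the first point of non-compliance.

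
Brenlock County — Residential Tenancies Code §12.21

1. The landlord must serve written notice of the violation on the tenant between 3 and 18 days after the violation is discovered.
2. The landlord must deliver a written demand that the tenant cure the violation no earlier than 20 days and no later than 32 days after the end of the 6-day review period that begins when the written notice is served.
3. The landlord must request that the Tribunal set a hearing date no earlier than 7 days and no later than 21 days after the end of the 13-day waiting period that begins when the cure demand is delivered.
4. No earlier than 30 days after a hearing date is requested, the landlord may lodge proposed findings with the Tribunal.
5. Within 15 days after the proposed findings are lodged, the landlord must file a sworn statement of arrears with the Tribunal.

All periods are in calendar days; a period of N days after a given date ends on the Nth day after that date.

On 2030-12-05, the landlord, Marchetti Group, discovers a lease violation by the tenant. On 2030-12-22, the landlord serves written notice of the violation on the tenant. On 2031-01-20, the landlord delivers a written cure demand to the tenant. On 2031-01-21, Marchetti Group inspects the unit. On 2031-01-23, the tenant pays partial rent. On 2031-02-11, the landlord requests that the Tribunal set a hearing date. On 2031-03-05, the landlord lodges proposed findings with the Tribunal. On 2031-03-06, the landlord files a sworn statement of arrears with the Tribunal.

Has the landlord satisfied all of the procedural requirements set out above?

No

(1) the permitted window runs from 2030-12-05 + 3 = 2030-12-08 to 2030-12-05 + 18 = 2030-12-23; done 2030-12-22 — within the window.
(2) the permitted window runs from 2030-12-28 + 20 = 2031-01-17 to 2030-12-28 + 32 = 2031-01-29; done 2031-01-20, which is between those dates.
(3) the permitted window runs from 2031-02-02 + 7 = 2031-02-09 to 2031-02-02 + 21 = 2031-02-23; 2031-02-11 falls inside that range.
(4) permitted from 2031-02-11 + 30 days = 2031-03-13 onward; 2031-03-05 is 8 days before the earliest permitted date.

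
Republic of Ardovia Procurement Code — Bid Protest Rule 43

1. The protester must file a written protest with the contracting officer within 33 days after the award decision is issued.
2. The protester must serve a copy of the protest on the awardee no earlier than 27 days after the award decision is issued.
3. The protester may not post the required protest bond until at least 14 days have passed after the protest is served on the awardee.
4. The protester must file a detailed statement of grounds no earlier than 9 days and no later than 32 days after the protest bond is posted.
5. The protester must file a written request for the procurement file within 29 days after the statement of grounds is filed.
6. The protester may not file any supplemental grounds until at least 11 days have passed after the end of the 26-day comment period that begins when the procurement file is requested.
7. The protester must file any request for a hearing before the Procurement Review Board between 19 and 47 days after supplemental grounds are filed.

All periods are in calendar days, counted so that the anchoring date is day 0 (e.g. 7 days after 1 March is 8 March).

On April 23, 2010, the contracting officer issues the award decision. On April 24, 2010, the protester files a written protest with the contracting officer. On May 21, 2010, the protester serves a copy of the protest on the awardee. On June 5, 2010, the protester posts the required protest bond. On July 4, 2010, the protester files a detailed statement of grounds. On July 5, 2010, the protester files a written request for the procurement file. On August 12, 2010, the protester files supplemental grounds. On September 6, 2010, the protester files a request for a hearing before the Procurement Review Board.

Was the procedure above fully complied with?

Yes

(1) due by April 23, 2010 + 33 days = May 26, 2010; completed April 24, 2010, before the deadline.
(2) permitted from April 23, 2010 + 27 days = May 20, 2010 onward; May 21, 2010 is on or after that date.
(3) permitted from May 21, 2010 + 14 days = June 4, 2010 onward; done June 5, 2010, after the minimum wait.
(4) the permitted window runs from June 5, 2010 + 9 = June 14, 2010 to June 5, 2010 + 32 = July 7, 2010; done July 4, 2010 — within the window.
(5) due by July 4, 2010 + 29 days = August 2, 2010; completed July 5, 2010, before the deadline.
(6) permitted from July 31, 2010 + 11 days = August 11, 2010 onward; done August 12, 2010 — permitted.
(7) the permitted window runs from August 12, 2010 + 19 = August 31, 2010 to August 12, 2010 + 47 = September 28, 2010; September 6, 2010 falls inside that range.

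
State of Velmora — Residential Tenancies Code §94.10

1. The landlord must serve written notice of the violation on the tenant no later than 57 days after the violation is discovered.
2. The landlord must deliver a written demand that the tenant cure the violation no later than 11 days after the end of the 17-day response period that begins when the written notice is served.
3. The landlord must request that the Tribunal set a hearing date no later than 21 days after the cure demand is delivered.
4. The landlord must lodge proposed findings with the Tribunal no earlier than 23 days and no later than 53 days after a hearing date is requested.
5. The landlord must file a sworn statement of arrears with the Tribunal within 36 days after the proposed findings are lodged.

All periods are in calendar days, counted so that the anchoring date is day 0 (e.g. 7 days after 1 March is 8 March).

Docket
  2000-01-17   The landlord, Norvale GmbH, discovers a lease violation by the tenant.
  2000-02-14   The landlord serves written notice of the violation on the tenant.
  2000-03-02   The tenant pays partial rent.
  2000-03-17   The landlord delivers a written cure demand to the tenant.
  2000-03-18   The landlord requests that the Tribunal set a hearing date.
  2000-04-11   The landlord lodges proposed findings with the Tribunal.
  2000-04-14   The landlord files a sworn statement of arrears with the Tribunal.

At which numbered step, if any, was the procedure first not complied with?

Step 2

Step 1: 57 days after 2000-01-17 (when the violation is discovered) is 2000-03-14; done 2000-02-14 — timely.
Step 2: 11 days after 2000-03-02 (end of the 17-day response period, which began when the written notice is served on 2000-02-14) is 2000-03-13; done 2000-03-17 — 4 days late.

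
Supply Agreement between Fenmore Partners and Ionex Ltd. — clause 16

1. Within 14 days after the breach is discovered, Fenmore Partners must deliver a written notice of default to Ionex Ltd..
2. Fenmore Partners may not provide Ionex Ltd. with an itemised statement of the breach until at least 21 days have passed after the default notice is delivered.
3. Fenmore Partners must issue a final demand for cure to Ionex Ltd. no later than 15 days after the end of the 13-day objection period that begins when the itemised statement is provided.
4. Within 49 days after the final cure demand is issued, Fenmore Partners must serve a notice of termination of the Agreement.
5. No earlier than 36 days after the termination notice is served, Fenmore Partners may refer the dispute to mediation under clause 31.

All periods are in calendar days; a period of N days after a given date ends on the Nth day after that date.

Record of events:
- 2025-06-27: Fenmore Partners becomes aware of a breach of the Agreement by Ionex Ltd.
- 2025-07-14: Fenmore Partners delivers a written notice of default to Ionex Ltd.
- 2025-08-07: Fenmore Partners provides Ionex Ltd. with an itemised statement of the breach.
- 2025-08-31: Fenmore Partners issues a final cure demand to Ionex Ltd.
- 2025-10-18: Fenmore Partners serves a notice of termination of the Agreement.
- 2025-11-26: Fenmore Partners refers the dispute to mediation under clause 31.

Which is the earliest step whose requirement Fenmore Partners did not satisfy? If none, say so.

Step 1

Step 1 — counting 14 days from 2025-06-27 (when the breach is discovered) gives a deadline of 2025-07-11; not done until 2025-07-14, 3 days after the deadline.
The analysis stops there.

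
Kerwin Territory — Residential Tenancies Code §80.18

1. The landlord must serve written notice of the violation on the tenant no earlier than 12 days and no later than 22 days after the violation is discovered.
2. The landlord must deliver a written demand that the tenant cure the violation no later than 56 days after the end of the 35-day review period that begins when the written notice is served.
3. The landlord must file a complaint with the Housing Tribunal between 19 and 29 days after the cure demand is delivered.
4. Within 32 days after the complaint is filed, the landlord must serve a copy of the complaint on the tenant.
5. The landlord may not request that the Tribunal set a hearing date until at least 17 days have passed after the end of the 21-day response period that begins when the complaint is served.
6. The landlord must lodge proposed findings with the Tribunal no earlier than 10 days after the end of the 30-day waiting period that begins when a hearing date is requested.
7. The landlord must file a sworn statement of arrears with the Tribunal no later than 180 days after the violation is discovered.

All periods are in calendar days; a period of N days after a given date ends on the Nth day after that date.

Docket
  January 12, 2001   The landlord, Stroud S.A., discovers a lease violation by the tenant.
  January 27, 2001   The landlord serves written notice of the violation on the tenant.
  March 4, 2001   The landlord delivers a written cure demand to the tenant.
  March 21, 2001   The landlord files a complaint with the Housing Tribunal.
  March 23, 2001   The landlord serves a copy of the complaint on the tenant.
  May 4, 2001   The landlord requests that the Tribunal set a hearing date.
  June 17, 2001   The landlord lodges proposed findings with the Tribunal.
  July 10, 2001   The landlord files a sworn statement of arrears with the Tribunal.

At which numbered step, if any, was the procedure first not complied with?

Step 1: the window is 12–22 days after January 12, 2001 (when the violation is discovered), so January 24, 2001 through February 3, 2001; January 27, 2001 falls inside that range.
Step 2: 56 days after March 3, 2001 (end of the 35-day review period, which began when the written notice is served on January 27, 2001) is April 28, 2001; completed March 4, 2001, before the deadline.
Step 3: the window is 19–29 days after March 4, 2001 (when the cure demand is delivered), so March 23, 2001 through April 2, 2001; March 21, 2001 is 2 days too early.
No need to go further; step 3 was not satisfied.

Step 3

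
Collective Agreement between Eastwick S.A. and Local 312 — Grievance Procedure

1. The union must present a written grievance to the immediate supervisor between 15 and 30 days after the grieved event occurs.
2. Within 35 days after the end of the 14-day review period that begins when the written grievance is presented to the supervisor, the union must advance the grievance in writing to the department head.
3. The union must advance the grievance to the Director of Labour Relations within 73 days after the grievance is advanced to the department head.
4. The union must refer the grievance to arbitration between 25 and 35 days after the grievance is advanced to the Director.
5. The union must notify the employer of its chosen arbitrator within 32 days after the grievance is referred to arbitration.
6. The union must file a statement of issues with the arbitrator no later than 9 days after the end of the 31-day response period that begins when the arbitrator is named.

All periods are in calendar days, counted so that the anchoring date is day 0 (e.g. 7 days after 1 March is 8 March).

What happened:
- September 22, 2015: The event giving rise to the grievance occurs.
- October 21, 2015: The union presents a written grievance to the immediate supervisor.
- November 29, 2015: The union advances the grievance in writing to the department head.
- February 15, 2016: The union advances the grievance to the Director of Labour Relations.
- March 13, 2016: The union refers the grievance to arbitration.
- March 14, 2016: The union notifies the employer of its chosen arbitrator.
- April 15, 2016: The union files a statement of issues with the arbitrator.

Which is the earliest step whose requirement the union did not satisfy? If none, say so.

Step 3

Step 1: the window is 15–30 days after September 22, 2015 (when the grieved event occurs), so October 7, 2015 through October 22, 2015; done October 21, 2015, which is between those dates.
Step 2: 35 days after November 4, 2015 (end of the 14-day review period, which began when the written grievance is presented to the supervisor on October 21, 2015) is December 9, 2015; done November 29, 2015 — timely.
Step 3: 73 days after November 29, 2015 (when the grievance is advanced to the department head) is February 10, 2016; not done until February 15, 2016, 5 days after the deadline.
No need to go further; step 3 was not satisfied.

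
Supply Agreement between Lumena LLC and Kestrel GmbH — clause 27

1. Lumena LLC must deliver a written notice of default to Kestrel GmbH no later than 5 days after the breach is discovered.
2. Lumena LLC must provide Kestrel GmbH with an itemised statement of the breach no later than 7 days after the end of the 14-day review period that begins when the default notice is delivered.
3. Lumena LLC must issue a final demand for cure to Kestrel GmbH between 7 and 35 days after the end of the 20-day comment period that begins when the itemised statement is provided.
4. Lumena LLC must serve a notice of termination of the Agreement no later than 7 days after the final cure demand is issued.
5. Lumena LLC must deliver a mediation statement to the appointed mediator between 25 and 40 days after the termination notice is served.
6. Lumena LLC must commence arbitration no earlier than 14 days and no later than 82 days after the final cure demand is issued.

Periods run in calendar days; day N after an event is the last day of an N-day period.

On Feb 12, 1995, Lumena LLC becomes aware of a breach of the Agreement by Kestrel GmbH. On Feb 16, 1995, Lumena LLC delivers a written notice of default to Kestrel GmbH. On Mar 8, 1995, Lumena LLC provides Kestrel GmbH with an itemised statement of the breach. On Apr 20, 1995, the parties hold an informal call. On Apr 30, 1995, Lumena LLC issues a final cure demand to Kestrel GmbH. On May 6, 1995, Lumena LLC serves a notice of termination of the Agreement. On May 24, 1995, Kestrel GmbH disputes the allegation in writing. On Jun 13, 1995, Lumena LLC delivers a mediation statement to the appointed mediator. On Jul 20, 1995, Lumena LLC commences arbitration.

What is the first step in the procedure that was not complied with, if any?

None — every step was satisfied

Step 1: 5 days after Feb 12, 1995 (when the breach is discovered) is Feb 17, 1995; Feb 16, 1995 is within that limit.
Step 2: 7 days after Mar 2, 1995 (end of the 14-day review period, which began when the default notice is delivered on Feb 16, 1995) is Mar 9, 1995; completed Mar 8, 1995, before the deadline.
Step 3: the window is 7–35 days after Mar 28, 1995 (end of the 20-day comment period, which began when the itemised statement is provided on Mar 8, 1995), so Apr 4, 1995 through May 2, 1995; done Apr 30, 1995 — within the window.
Step 4: 7 days after Apr 30, 1995 (when the final cure demand is issued) is May 7, 1995; completed May 6, 1995, before the deadline.
Step 5: the window is 25–40 days after May 6, 1995 (when the termination notice is served), so May 31, 1995 through Jun 15, 1995; Jun 13, 1995 falls inside that range.
Step 6: the window is 14–82 days after Apr 30, 1995 (when the final cure demand is issued), so May 14, 1995 through Jul 21, 1995; done Jul 20, 1995 — within the window.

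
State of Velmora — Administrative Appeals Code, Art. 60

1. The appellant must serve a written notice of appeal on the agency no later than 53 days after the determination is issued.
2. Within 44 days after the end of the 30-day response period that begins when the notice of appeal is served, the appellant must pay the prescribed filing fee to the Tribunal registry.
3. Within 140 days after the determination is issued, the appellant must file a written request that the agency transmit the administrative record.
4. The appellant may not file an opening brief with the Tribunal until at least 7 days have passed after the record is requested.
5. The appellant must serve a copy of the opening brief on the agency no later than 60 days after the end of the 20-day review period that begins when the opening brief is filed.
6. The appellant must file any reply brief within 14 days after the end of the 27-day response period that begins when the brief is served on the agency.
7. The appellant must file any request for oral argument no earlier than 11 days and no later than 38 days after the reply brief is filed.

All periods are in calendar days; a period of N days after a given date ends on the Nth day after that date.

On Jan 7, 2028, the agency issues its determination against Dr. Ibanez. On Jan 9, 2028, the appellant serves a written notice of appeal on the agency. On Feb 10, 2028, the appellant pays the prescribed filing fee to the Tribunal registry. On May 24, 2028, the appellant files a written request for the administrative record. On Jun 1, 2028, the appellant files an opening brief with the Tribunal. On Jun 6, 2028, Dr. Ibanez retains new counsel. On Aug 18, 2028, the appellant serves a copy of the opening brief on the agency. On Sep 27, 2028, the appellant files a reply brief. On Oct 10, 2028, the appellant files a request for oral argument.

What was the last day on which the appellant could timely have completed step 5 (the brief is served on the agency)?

The opening brief is filed on Jun 1, 2028; the 20-day review period therefore ends Jun 21, 2028, and step 5 runs from that date. 60 days after Jun 21, 2028 is Aug 20, 2028.

Aug 20, 2028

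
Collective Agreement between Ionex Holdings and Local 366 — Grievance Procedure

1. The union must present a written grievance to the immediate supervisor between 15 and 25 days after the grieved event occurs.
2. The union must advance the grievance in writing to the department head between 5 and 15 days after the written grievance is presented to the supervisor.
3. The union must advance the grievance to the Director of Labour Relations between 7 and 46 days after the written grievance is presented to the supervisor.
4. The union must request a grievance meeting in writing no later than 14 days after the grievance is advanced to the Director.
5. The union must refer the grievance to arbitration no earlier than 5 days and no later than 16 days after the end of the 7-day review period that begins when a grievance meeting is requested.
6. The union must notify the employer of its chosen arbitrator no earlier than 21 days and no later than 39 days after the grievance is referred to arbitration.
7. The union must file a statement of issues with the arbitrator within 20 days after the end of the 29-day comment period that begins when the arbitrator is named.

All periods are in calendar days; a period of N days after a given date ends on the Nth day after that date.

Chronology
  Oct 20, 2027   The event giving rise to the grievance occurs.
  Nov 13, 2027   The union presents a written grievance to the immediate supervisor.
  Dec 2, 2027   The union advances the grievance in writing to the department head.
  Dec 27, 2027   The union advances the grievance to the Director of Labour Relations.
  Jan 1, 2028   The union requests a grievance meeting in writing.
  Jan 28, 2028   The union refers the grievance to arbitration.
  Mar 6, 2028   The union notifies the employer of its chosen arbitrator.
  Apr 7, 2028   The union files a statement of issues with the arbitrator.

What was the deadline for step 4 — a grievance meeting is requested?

Step 4 runs from Dec 27, 2027, when the grievance is advanced to the Director. 14 days after Dec 27, 2027 is Jan 10, 2028.

Jan 10, 2028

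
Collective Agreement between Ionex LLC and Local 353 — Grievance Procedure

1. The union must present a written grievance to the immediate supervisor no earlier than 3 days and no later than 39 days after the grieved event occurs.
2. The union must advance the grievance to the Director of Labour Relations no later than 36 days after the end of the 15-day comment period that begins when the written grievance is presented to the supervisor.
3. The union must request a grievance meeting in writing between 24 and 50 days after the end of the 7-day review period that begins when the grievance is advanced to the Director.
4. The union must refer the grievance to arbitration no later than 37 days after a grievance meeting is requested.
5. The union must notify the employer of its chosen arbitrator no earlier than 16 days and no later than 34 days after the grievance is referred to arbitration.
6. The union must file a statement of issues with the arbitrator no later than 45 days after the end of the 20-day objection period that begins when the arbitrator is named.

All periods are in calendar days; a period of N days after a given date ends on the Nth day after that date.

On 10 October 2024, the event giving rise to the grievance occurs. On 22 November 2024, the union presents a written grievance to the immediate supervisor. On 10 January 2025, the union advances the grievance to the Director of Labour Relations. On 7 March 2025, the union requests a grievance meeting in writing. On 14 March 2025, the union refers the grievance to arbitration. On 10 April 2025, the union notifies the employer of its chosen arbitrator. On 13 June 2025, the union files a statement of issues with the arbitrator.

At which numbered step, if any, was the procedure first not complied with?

Step 1

(1) the permitted window runs from 10 October 2024 + 3 = 13 October 2024 to 10 October 2024 + 39 = 18 November 2024; 22 November 2024 is 4 days past the end of the window.
That is the first point of non-compliance.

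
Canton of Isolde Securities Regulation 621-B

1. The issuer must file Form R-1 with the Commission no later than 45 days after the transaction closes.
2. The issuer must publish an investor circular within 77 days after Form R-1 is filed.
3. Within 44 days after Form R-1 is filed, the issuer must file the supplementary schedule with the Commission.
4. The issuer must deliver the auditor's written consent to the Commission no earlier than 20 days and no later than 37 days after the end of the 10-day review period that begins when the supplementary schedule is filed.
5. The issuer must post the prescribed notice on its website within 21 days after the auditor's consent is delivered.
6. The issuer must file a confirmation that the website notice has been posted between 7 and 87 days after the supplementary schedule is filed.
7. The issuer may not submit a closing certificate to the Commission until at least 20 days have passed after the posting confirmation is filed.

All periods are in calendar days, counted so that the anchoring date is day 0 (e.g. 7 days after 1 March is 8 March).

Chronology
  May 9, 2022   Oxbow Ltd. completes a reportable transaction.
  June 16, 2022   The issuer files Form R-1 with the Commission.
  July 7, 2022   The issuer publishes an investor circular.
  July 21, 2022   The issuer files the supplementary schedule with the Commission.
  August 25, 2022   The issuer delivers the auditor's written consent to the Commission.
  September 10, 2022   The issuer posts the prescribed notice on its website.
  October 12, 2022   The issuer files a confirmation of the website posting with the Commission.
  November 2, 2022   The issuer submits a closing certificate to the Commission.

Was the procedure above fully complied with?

Yes

Step 1 — counting 45 days from May 9, 2022 (when the transaction closes) gives a deadline of June 23, 2022; June 16, 2022 is within that limit.
Step 2 — counting 77 days from June 16, 2022 (when Form R-1 is filed) gives a deadline of September 1, 2022; completed July 7, 2022, before the deadline.
Step 3 — counting 44 days from June 16, 2022 (when Form R-1 is filed) gives a deadline of July 30, 2022; done July 21, 2022 — timely.
Step 4 — 20 and 37 days from July 31, 2022 (end of the 10-day review period, which began when the supplementary schedule is filed on July 21, 2022) are August 20, 2022 and September 6, 2022 respectively; done August 25, 2022, which is between those dates.
Step 5 — counting 21 days from August 25, 2022 (when the auditor's consent is delivered) gives a deadline of September 15, 2022; completed September 10, 2022, before the deadline.
Step 6 — 7 and 87 days from July 21, 2022 (when the supplementary schedule is filed) are July 28, 2022 and October 16, 2022 respectively; done October 12, 2022 — within the window.
Step 7 — must wait 20 days from October 12, 2022 (when the posting confirmation is filed), so not before November 1, 2022; done November 2, 2022 — permitted.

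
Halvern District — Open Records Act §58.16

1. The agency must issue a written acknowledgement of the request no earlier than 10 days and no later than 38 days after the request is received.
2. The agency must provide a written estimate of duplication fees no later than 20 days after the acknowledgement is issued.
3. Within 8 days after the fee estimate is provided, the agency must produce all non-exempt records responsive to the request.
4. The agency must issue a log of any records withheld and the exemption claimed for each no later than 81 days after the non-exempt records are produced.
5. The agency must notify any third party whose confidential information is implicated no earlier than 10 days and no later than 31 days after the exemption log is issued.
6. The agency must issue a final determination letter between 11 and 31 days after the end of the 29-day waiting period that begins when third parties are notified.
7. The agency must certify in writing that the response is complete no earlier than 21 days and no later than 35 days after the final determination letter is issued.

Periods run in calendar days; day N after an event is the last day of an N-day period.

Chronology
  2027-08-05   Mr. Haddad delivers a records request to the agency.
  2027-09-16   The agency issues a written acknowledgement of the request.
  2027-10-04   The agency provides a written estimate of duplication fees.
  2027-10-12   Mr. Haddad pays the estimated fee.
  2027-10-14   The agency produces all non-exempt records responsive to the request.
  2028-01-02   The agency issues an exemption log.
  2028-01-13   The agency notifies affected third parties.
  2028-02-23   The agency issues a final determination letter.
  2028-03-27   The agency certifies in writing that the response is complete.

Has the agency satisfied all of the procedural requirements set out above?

Step 1 — 10 and 38 days from 2027-08-05 (when the request is received) are 2027-08-15 and 2027-09-12 respectively; 2027-09-16 is 4 days past the end of the window.
No need to go further; step 1 was not satisfied.

No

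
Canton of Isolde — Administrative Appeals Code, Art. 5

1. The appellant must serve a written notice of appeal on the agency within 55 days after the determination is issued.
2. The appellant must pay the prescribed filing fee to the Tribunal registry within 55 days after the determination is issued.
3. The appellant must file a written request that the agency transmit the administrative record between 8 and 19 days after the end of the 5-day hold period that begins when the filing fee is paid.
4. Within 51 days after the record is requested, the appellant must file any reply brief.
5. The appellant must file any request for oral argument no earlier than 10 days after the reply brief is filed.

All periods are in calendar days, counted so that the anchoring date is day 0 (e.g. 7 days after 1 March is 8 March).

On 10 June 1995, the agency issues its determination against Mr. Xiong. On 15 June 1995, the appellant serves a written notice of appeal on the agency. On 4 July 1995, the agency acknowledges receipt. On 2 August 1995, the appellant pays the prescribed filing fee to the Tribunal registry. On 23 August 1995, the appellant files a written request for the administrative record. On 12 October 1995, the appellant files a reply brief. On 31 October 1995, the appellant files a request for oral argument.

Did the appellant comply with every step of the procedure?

(1) due by 10 June 1995 + 55 days = 4 August 1995; done 15 June 1995 — timely.
(2) due by 10 June 1995 + 55 days = 4 August 1995; 2 August 1995 is within that limit.
(3) the permitted window runs from 7 August 1995 + 8 = 15 August 1995 to 7 August 1995 + 19 = 26 August 1995; done 23 August 1995 — within the window.
(4) due by 23 August 1995 + 51 days = 13 October 1995; 12 October 1995 is within that limit.
(5) permitted from 12 October 1995 + 10 days = 22 October 1995 onward; done 31 October 1995, after the minimum wait.

Yes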